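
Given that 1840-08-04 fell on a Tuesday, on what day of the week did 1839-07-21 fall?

Count forward from the earlier date (July 21, 1839) to the later (August 4, 1840):
July 1839: 31 − 21 = 10 days remain.
Then 12 full months totalling 366 days.
August 1–4, 1840: 4 days.
Total: 10 + 366 + 4 = 380 days.
380 mod 7 = 2, so 2 days before Tuesday is Sunday.

Sunday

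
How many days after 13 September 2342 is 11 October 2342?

September 2342: 30 − 13 = 17 days remain.
October 1–11, 2342: 11 days.
Total: 17 + 11 = 28 days.

28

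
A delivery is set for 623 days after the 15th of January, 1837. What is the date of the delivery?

the 30th of September, 1838

Count 623 days after January 15, 1837:
January 15, 1837 → January 15, 1838: 365 days.
January 1838: 31 − 15 = 16 days remain.
Then February 1838 (28), March (31), April (30), May (31), June (30), July (31), August (31): 28 + 31 + 30 + 31 + 30 + 31 + 31 = 212 days.
September 1–30, 1838: 30 days.
Residual: 258 days.
Total: 623 days.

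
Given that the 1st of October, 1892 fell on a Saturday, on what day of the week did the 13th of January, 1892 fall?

Wednesday

Count forward from the earlier date (January 13, 1892) to the later (October 1, 1892):
January 1892: 31 − 13 = 18 days remain.
Then February 1892 (29), March (31), April (30), May (31), June (30), July (31), August (31), September (30): 29 + 31 + 30 + 31 + 30 + 31 + 31 + 30 = 243 days.
October 1, 1892: 1 day.
Total: 18 + 243 + 1 = 262 days.
262 mod 7 = 3, so 3 days before Saturday is Wednesday.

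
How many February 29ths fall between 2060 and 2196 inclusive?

Years divisible by 4: 2060, 2064, …, 2196 — 35 in all.
Of these, 2100 is divisible by 100 but not 400, so not leap.
Leap years: 35 − 1 = 34.

34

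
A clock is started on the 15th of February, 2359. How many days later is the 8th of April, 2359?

52

February 2359: 28 − 15 = 13 days remain (2359 is not a leap year, so February has 28 days).
Then March (31): 31 days.
April 1–8, 2359: 8 days.
Total: 13 + 31 + 8 = 52 days.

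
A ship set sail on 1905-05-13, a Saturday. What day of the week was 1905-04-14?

Friday

Count forward from the earlier date (April 14, 1905) to the later (May 13, 1905):
April 1905: 30 − 14 = 16 days remain.
May 1–13, 1905: 13 days.
Total: 16 + 13 = 29 days.
29 mod 7 = 1, so 1 day before Saturday is Friday.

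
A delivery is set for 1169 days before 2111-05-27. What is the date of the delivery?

2108-03-14

Count 1169 days before May 27, 2111:
Day-of-year of March 14, 2108: 74.
Day-of-year of May 27, 2111: 147.
2108 has 366 days, so 366 − 74 = 292 days remain in 2108.
Full years: 2109: 365; 2110: 365. Sum = 730.
Total: 292 + 730 + 147 = 1169 days.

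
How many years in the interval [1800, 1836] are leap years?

9

Years divisible by 4 in [1800, 1836]: 1800, 1804, 1808, 1812, 1816, 1820, 1824, 1828, 1832, 1836.
Of these, 1800 is divisible by 100 but not 400, so not leap.
Leap years: 10 − 1 = 9.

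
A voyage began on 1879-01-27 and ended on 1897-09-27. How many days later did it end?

6818

Day-of-year of January 27, 1879: 27.
Day-of-year of September 27, 1897: 270.
1879 has 365 days, so 365 − 27 = 338 days remain in 1879.
Full years 1880–1896: 12 common + 5 leap = 12×365 + 5×366 = 6210 days.
Total: 338 + 6210 + 270 = 6818 days.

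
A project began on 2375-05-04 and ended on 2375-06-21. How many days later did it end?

48

May 2375: 31 − 4 = 27 days remain.
June 1–21, 2375: 21 days.
Total: 27 + 21 = 48 days.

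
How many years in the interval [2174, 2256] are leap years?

Years divisible by 4: 2176, 2180, …, 2256 — 21 in all.
Of these, 2200 is divisible by 100 but not 400, so not leap.
Leap years: 21 − 1 = 20.

20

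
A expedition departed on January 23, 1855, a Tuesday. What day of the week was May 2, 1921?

From January 23, 1855 to January 23, 1921: 66 years, of which 16 contain a Feb 29 — 50×365 + 16×366 = 24106 days.
(1900 is not a leap year (divisible by 100 but not 400).)
January 1921: 31 − 23 = 8 days remain.
Then February 1921 (28), March (31), April (30): 28 + 31 + 30 = 89 days.
May 1–2, 1921: 2 days.
Residual: 99 days.
Total: 24205 days.
24205 mod 7 = 6, so 6 days after Tuesday is Monday.

Monday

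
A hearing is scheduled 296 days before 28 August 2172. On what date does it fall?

6 November 2171

Count 296 days before August 28, 2172:
November 2171: 30 − 6 = 24 days remain.
Then December (31), January (31), February 2172 (29), March (31), April (30), May (31), June (30), July (31): 31 + 31 + 29 + 31 + 30 + 31 + 30 + 31 = 244 days.
August 1–28, 2172: 28 days.
Residual: 296 days.
Total: 296 days.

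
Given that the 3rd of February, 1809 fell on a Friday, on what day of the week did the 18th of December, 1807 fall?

Count forward from the earlier date (December 18, 1807) to the later (February 3, 1809):
December 18, 1807 → December 18, 1808: 366 days (1808 is a leap year).
December 1808: 31 − 18 = 13 days remain.
Then January (31): 31 days.
February 1–3, 1809: 3 days (1809 is not a leap year).
Residual: 47 days.
Total: 413 days.
413 is a multiple of 7, so the 18th of December, 1807 falls on the same weekday: Friday.

Friday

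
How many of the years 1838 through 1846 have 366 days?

2

Years divisible by 4 in [1838, 1846]: 1840, 1844.
No century exceptions apply. Count: 2.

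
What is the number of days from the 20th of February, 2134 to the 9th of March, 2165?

From February 20, 2134 to February 20, 2165: 31 years, of which 8 contain a Feb 29 — 23×365 + 8×366 = 11323 days.
February 2165: 28 − 20 = 8 days remain (2165 is not a leap year, so February has 28 days).
March 1–9, 2165: 9 days.
Residual: 17 days.
Total: 11340 days.

11340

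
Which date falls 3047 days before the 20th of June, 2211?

the 15th of February, 2203

Count 3047 days before June 20, 2211:
Day-of-year of February 15, 2203: 46.
Day-of-year of June 20, 2211: 171.
2203 has 365 days, so 365 − 46 = 319 days remain in 2203.
Full years 2204–2210: 5 common + 2 leap = 5×365 + 2×366 = 2557 days.
Total: 319 + 2557 + 171 = 3047 days.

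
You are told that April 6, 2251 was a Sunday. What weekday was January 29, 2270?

From April 6, 2251 to April 6, 2269: 18 years, of which 5 contain a Feb 29 — 13×365 + 5×366 = 6575 days.
April 2269: 30 − 6 = 24 days remain.
Then May (31), June (30), July (31), August (31), September (30), October (31), November (30), December (31): 31 + 30 + 31 + 31 + 30 + 31 + 30 + 31 = 245 days.
January 1–29, 2270: 29 days.
Residual: 298 days.
Total: 6873 days.
6873 mod 7 = 6, so 6 days after Sunday is Saturday.

Saturday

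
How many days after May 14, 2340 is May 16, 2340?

Within May 2340: 16 − 14 = 2 days.

2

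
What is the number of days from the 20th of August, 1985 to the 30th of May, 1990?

1744

August 20, 1985 → August 20, 1986: 365 days.
August 20, 1986 → August 20, 1987: 365 days.
August 20, 1987 → August 20, 1988: 366 days (1988 is a leap year).
August 20, 1988 → August 20, 1989: 365 days.
August 1989: 31 − 20 = 11 days remain.
Then September (30), October (31), November (30), December (31), January (31), February 1990 (28), March (31), April (30): 30 + 31 + 30 + 31 + 31 + 28 + 31 + 30 = 242 days.
May 1–30, 1990: 30 days.
Residual: 283 days.
Total: 1744 days.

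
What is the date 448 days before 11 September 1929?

20 June 1928

Count 448 days before September 11, 1929:
Day-of-year of June 20, 1928: 172.
Day-of-year of September 11, 1929: 254.
1928 has 366 days, so 366 − 172 = 194 days remain in 1928.
Total: 194 + 254 = 448 days.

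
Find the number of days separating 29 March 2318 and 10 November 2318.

226

March 2318: 31 − 29 = 2 days remain.
Then April (30), May (31), June (30), July (31), August (31), September (30), October (31): 30 + 31 + 30 + 31 + 31 + 30 + 31 = 214 days.
November 1–10, 2318: 10 days.
Total: 2 + 214 + 10 = 226 days.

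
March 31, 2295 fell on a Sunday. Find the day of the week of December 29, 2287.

Thursday

Count forward from the earlier date (December 29, 2287) to the later (March 31, 2295):
From December 29, 2287 to December 29, 2294: 7 years, of which 2 contain a Feb 29 — 5×365 + 2×366 = 2557 days.
December 2294: 31 − 29 = 2 days remain.
Then January (31), February 2295 (28): 31 + 28 = 59 days.
March 1–31, 2295: 31 days.
Residual: 92 days.
Total: 2649 days.
2649 mod 7 = 3, so 3 days before Sunday is Thursday.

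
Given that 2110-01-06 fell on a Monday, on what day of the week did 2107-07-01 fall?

Friday

Count forward from the earlier date (July 1, 2107) to the later (January 6, 2110):
July 1, 2107 → July 1, 2108: 366 days (2108 is a leap year).
July 1, 2108 → July 1, 2109: 365 days.
July 2109: 31 − 1 = 30 days remain.
Then August (31), September (30), October (31), November (30), December (31): 31 + 30 + 31 + 30 + 31 = 153 days.
January 1–6, 2110: 6 days.
Residual: 189 days.
Total: 920 days.
920 mod 7 = 3, so 3 days before Monday is Friday.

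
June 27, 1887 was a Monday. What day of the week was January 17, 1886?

Count forward from the earlier date (January 17, 1886) to the later (June 27, 1887):
Day-of-year of January 17, 1886: 17.
Day-of-year of June 27, 1887: 178.
1886 has 365 days, so 365 − 17 = 348 days remain in 1886.
Total: 348 + 178 = 526 days.
526 mod 7 = 1, so 1 day before Monday is Sunday.

Sunday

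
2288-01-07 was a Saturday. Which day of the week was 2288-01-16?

Monday

Within January 2288: 16 − 7 = 9 days.
9 mod 7 = 2, so 2 days after Saturday is Monday.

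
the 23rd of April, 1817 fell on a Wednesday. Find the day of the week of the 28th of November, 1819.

Sunday

April 23, 1817 → April 23, 1818: 365 days.
April 23, 1818 → April 23, 1819: 365 days.
April 1819: 30 − 23 = 7 days remain.
Then May (31), June (30), July (31), August (31), September (30), October (31): 31 + 30 + 31 + 31 + 30 + 31 = 184 days.
November 1–28, 1819: 28 days.
Residual: 219 days.
Total: 949 days.
949 mod 7 = 4, so 4 days after Wednesday is Sunday.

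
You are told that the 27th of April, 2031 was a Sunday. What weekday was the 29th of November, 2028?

Count forward from the earlier date (November 29, 2028) to the later (April 27, 2031):
November 29, 2028 → November 29, 2029: 365 days.
November 29, 2029 → November 29, 2030: 365 days.
November 2030: 30 − 29 = 1 day remains.
Then December (31), January (31), February 2031 (28), March (31): 31 + 31 + 28 + 31 = 121 days.
April 1–27, 2031: 27 days.
Residual: 149 days.
Total: 879 days.
879 mod 7 = 4, so 4 days before Sunday is Wednesday.

Wednesday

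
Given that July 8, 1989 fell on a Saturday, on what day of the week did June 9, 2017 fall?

Friday

Day-of-year of July 8, 1989: 189.
Day-of-year of June 9, 2017: 160.
1989 has 365 days, so 365 − 189 = 176 days remain in 1989.
Full years 1990–2016: 20 common + 7 leap = 20×365 + 7×366 = 9862 days.
Total: 176 + 9862 + 160 = 10198 days.
10198 mod 7 = 6, so 6 days after Saturday is Friday.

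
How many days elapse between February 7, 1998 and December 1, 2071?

Day-of-year of February 7, 1998: 38.
Day-of-year of December 1, 2071: 335.
1998 has 365 days, so 365 − 38 = 327 days remain in 1998.
Full years 1999–2070: 54 common + 18 leap = 54×365 + 18×366 = 26298 days.
Total: 327 + 26298 + 335 = 26960 days.

26960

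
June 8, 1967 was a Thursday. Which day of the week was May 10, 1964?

Count forward from the earlier date (May 10, 1964) to the later (June 8, 1967):
May 10, 1964 → May 10, 1965: 365 days.
May 10, 1965 → May 10, 1966: 365 days.
May 10, 1966 → May 10, 1967: 365 days.
May 1967: 31 − 10 = 21 days remain.
June 1–8, 1967: 8 days.
Residual: 29 days.
Total: 1124 days.
1124 mod 7 = 4, so 4 days before Thursday is Sunday.

Sunday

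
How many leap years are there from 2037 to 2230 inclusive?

Years divisible by 4: 2040, 2044, …, 2228 — 48 in all.
Of these, 2100, 2200 are divisible by 100 but not 400, so not leap.
Leap years: 48 − 2 = 46.

46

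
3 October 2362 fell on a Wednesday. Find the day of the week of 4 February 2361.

Count forward from the earlier date (February 4, 2361) to the later (October 3, 2362):
Day-of-year of February 4, 2361: 35.
Day-of-year of October 3, 2362: 276.
2361 has 365 days, so 365 − 35 = 330 days remain in 2361.
Total: 330 + 276 = 606 days.
606 mod 7 = 4, so 4 days before Wednesday is Saturday.

Saturday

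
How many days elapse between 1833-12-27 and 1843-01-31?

3322

From December 27, 1833 to December 27, 1842: 9 years, of which 2 contain a Feb 29 — 7×365 + 2×366 = 3287 days.
December 1842: 31 − 27 = 4 days remain.
January 1–31, 1843: 31 days.
Residual: 35 days.
Total: 3322 days.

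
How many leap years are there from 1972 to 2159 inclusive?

46

Years divisible by 4: 1972, 1976, …, 2156 — 47 in all.
Of these, 2100 is divisible by 100 but not 400, so not leap.
2000 is divisible by 400, so still leap.
Leap years: 47 − 1 = 46.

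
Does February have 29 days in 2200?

2200 is not a leap year (divisible by 100 but not 400).

No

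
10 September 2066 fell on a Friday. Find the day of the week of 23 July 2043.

Count forward from the earlier date (July 23, 2043) to the later (September 10, 2066):
From July 23, 2043 to July 23, 2066: 23 years, of which 6 contain a Feb 29 — 17×365 + 6×366 = 8401 days.
July 2066: 31 − 23 = 8 days remain.
Then August (31): 31 days.
September 1–10, 2066: 10 days.
Residual: 49 days.
Total: 8450 days.
8450 mod 7 = 1, so 1 day before Friday is Thursday.

Thursday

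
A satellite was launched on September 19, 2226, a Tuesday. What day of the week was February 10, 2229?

Day-of-year of September 19, 2226: 262.
Day-of-year of February 10, 2229: 41.
2226 has 365 days, so 365 − 262 = 103 days remain in 2226.
Full years: 2227: 365; 2228: 366. Sum = 731.
Total: 103 + 731 + 41 = 875 days.
875 is a multiple of 7, so February 10, 2229 falls on the same weekday: Tuesday.

Tuesday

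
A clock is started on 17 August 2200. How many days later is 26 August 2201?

August 17, 2200 → August 17, 2201: 365 days.
Within August 2201: 26 − 17 = 9 days.
Total: 374 days.

374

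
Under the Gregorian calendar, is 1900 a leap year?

No

1900 is not a leap year (divisible by 100 but not 400).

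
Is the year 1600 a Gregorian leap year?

1600 is a leap year (divisible by 400).

Yes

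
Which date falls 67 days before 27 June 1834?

21 April 1834

Count 67 days before June 27, 1834:
April 1834: 30 − 21 = 9 days remain.
Then May (31): 31 days.
June 1–27, 1834: 27 days.
Total: 9 + 31 + 27 = 67 days.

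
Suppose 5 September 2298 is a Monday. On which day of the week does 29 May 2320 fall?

Saturday

From September 5, 2298 to September 5, 2319: 21 years, of which 4 contain a Feb 29 — 17×365 + 4×366 = 7669 days.
(2300 is not a leap year (divisible by 100 but not 400).)
September 2319: 30 − 5 = 25 days remain.
Then October (31), November (30), December (31), January (31), February 2320 (29), March (31), April (30): 31 + 30 + 31 + 31 + 29 + 31 + 30 = 213 days.
May 1–29, 2320: 29 days.
Residual: 267 days.
Total: 7936 days.
7936 mod 7 = 5, so 5 days after Monday is Saturday.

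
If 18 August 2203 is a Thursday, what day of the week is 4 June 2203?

Count forward from the earlier date (June 4, 2203) to the later (August 18, 2203):
June 2203: 30 − 4 = 26 days remain.
Then July (31): 31 days.
August 1–18, 2203: 18 days.
Total: 26 + 31 + 18 = 75 days.
75 mod 7 = 5, so 5 days before Thursday is Saturday.

Saturday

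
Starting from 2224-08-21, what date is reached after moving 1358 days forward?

2228-05-10

Count 1358 days after August 21, 2224:
Day-of-year of August 21, 2224: 234.
Day-of-year of May 10, 2228: 131.
2224 has 366 days, so 366 − 234 = 132 days remain in 2224.
Full years: 2225: 365; 2226: 365; 2227: 365. Sum = 1095.
Total: 132 + 1095 + 131 = 1358 days.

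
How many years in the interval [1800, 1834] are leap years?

Years divisible by 4 in [1800, 1834]: 1800, 1804, 1808, 1812, 1816, 1820, 1824, 1828, 1832.
Of these, 1800 is divisible by 100 but not 400, so not leap.
Leap years: 9 − 1 = 8.

8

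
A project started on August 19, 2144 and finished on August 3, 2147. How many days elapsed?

1079

Day-of-year of August 19, 2144: 232.
Day-of-year of August 3, 2147: 215.
2144 has 366 days, so 366 − 232 = 134 days remain in 2144.
Full years: 2145: 365; 2146: 365. Sum = 730.
Total: 134 + 730 + 215 = 1079 days.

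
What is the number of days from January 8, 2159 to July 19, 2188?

From January 8, 2159 to January 8, 2188: 29 years, of which 7 contain a Feb 29 — 22×365 + 7×366 = 10592 days.
January 2188: 31 − 8 = 23 days remain.
Then February 2188 (29), March (31), April (30), May (31), June (30): 29 + 31 + 30 + 31 + 30 = 151 days.
July 1–19, 2188: 19 days.
Residual: 193 days.
Total: 10785 days.

10785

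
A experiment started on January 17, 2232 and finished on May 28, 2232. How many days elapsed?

January 2232: 31 − 17 = 14 days remain.
Then February 2232 (29), March (31), April (30): 29 + 31 + 30 = 90 days.
May 1–28, 2232: 28 days.
Total: 14 + 90 + 28 = 132 days.

132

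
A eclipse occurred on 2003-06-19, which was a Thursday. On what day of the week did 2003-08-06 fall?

June 2003: 30 − 19 = 11 days remain.
Then July (31): 31 days.
August 1–6, 2003: 6 days.
Total: 11 + 31 + 6 = 48 days.
48 mod 7 = 6, so 6 days after Thursday is Wednesday.

Wednesday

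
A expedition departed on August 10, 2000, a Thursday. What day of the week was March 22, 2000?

Count forward from the earlier date (March 22, 2000) to the later (August 10, 2000):
March 2000: 31 − 22 = 9 days remain.
Then April (30), May (31), June (30), July (31): 30 + 31 + 30 + 31 = 122 days.
August 1–10, 2000: 10 days.
Total: 9 + 122 + 10 = 141 days.
141 mod 7 = 1, so 1 day before Thursday is Wednesday.

Wednesday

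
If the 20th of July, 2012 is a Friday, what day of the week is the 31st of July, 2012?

Tuesday

Within July 2012: 31 − 20 = 11 days.
11 mod 7 = 4, so 4 days after Friday is Tuesday.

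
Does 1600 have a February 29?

Yes

1600 is a leap year (divisible by 400).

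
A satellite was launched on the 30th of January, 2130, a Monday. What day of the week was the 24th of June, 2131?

Sunday

January 2130: 31 − 30 = 1 day remains.
Then 16 full months totalling 485 days.
June 1–24, 2131: 24 days.
Total: 1 + 485 + 24 = 510 days.
510 mod 7 = 6, so 6 days after Monday is Sunday.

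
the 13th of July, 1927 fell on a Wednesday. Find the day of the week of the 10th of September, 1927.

Saturday

July 1927: 31 − 13 = 18 days remain.
Then August (31): 31 days.
September 1–10, 1927: 10 days.
Total: 18 + 31 + 10 = 59 days.
59 mod 7 = 3, so 3 days after Wednesday is Saturday.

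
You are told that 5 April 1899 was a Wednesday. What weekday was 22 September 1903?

Day-of-year of April 5, 1899: 95.
Day-of-year of September 22, 1903: 265.
1899 has 365 days, so 365 − 95 = 270 days remain in 1899.
Full years: 1900: 365; 1901: 365; 1902: 365. Sum = 1095.
Total: 270 + 1095 + 265 = 1630 days.
1630 mod 7 = 6, so 6 days after Wednesday is Tuesday.

Tuesday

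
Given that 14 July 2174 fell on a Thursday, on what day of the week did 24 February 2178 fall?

July 14, 2174 → July 14, 2175: 365 days.
July 14, 2175 → July 14, 2176: 366 days (2176 is a leap year).
July 14, 2176 → July 14, 2177: 365 days.
July 2177: 31 − 14 = 17 days remain.
Then August (31), September (30), October (31), November (30), December (31), January (31): 31 + 30 + 31 + 30 + 31 + 31 = 184 days.
February 1–24, 2178: 24 days (2178 is not a leap year).
Residual: 225 days.
Total: 1321 days.
1321 mod 7 = 5, so 5 days after Thursday is Tuesday.

Tuesday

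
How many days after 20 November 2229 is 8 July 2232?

Day-of-year of November 20, 2229: 324.
Day-of-year of July 8, 2232: 190.
2229 has 365 days, so 365 − 324 = 41 days remain in 2229.
Full years: 2230: 365; 2231: 365. Sum = 730.
Total: 41 + 730 + 190 = 961 days.

961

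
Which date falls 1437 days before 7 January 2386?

31 January 2382

Count 1437 days before January 7, 2386:
Day-of-year of January 31, 2382: 31.
Day-of-year of January 7, 2386: 7.
2382 has 365 days, so 365 − 31 = 334 days remain in 2382.
Full years: 2383: 365; 2384: 366; 2385: 365. Sum = 1096.
Total: 334 + 1096 + 7 = 1437 days.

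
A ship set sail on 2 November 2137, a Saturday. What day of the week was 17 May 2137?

Count forward from the earlier date (May 17, 2137) to the later (November 2, 2137):
May 2137: 31 − 17 = 14 days remain.
Then June (30), July (31), August (31), September (30), October (31): 30 + 31 + 31 + 30 + 31 = 153 days.
November 1–2, 2137: 2 days.
Total: 14 + 153 + 2 = 169 days.
169 mod 7 = 1, so 1 day before Saturday is Friday.

Friday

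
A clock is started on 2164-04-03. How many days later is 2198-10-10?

Day-of-year of April 3, 2164: 94.
Day-of-year of October 10, 2198: 283.
2164 has 366 days, so 366 − 94 = 272 days remain in 2164.
Full years 2165–2197: 25 common + 8 leap = 25×365 + 8×366 = 12053 days.
Total: 272 + 12053 + 283 = 12608 days.

12608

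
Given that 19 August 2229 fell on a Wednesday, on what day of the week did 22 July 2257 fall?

From August 19, 2229 to August 19, 2256: 27 years, of which 7 contain a Feb 29 — 20×365 + 7×366 = 9862 days.
August 2256: 31 − 19 = 12 days remain.
Then 10 full months totalling 303 days.
July 1–22, 2257: 22 days.
Residual: 337 days.
Total: 10199 days.
10199 is a multiple of 7, so 22 July 2257 falls on the same weekday: Wednesday.

Wednesday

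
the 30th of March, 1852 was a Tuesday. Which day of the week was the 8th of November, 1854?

Day-of-year of March 30, 1852: 90.
Day-of-year of November 8, 1854: 312.
1852 has 366 days, so 366 − 90 = 276 days remain in 1852.
Full years: 1853: 365. Sum = 365.
Total: 276 + 365 + 312 = 953 days.
953 mod 7 = 1, so 1 day after Tuesday is Wednesday.

Wednesday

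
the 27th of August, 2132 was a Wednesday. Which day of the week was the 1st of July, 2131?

Sunday

Count forward from the earlier date (July 1, 2131) to the later (August 27, 2132):
Day-of-year of July 1, 2131: 182.
Day-of-year of August 27, 2132: 240.
2131 has 365 days, so 365 − 182 = 183 days remain in 2131.
Total: 183 + 240 = 423 days.
423 mod 7 = 3, so 3 days before Wednesday is Sunday.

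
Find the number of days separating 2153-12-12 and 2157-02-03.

December 12, 2153 → December 12, 2154: 365 days.
December 12, 2154 → December 12, 2155: 365 days.
December 12, 2155 → December 12, 2156: 366 days (2156 is a leap year).
December 2156: 31 − 12 = 19 days remain.
Then January (31): 31 days.
February 1–3, 2157: 3 days (2157 is not a leap year).
Residual: 53 days.
Total: 1149 days.

1149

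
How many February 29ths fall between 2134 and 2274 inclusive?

Years divisible by 4: 2136, 2140, …, 2272 — 35 in all.
Of these, 2200 is divisible by 100 but not 400, so not leap.
Leap years: 35 − 1 = 34.

34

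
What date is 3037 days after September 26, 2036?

January 19, 2045

Count 3037 days after September 26, 2036:
From September 26, 2036 to September 26, 2044: 8 years, of which 2 contain a Feb 29 — 6×365 + 2×366 = 2922 days.
September 2044: 30 − 26 = 4 days remain.
Then October (31), November (30), December (31): 31 + 30 + 31 = 92 days.
January 1–19, 2045: 19 days.
Residual: 115 days.
Total: 3037 days.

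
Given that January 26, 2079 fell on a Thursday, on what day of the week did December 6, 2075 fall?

Count forward from the earlier date (December 6, 2075) to the later (January 26, 2079):
December 6, 2075 → December 6, 2076: 366 days (2076 is a leap year).
December 6, 2076 → December 6, 2077: 365 days.
December 6, 2077 → December 6, 2078: 365 days.
December 2078: 31 − 6 = 25 days remain.
January 1–26, 2079: 26 days.
Residual: 51 days.
Total: 1147 days.
1147 mod 7 = 6, so 6 days before Thursday is Friday.

Friday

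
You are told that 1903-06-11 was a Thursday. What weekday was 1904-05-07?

Day-of-year of June 11, 1903: 162.
Day-of-year of May 7, 1904: 128.
1903 has 365 days, so 365 − 162 = 203 days remain in 1903.
Total: 203 + 128 = 331 days.
331 mod 7 = 2, so 2 days after Thursday is Saturday.

Saturday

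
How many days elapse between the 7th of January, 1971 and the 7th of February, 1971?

January 1971: 31 − 7 = 24 days remain.
February 1–7, 1971: 7 days (1971 is not a leap year).
Total: 24 + 7 = 31 days.

31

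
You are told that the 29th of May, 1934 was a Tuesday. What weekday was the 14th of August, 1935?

Wednesday

Day-of-year of May 29, 1934: 149.
Day-of-year of August 14, 1935: 226.
1934 has 365 days, so 365 − 149 = 216 days remain in 1934.
Total: 216 + 226 = 442 days.
442 mod 7 = 1, so 1 day after Tuesday is Wednesday.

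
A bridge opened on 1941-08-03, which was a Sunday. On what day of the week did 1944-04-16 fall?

Day-of-year of August 3, 1941: 215.
Day-of-year of April 16, 1944: 107.
1941 has 365 days, so 365 − 215 = 150 days remain in 1941.
Full years: 1942: 365; 1943: 365. Sum = 730.
Total: 150 + 730 + 107 = 987 days.
987 is a multiple of 7, so 1944-04-16 falls on the same weekday: Sunday.

Sunday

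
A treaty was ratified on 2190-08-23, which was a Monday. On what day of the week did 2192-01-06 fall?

August 2190: 31 − 23 = 8 days remain.
Then 16 full months totalling 487 days.
January 1–6, 2192: 6 days.
Total: 8 + 487 + 6 = 501 days.
501 mod 7 = 4, so 4 days after Monday is Friday.

Friday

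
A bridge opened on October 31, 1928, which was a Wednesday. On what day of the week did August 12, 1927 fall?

Friday

Count forward from the earlier date (August 12, 1927) to the later (October 31, 1928):
Day-of-year of August 12, 1927: 224.
Day-of-year of October 31, 1928: 305.
1927 has 365 days, so 365 − 224 = 141 days remain in 1927.
Total: 141 + 305 = 446 days.
446 mod 7 = 5, so 5 days before Wednesday is Friday.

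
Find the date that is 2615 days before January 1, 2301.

November 3, 2293

Count 2615 days before January 1, 2301:
Day-of-year of November 3, 2293: 307.
Day-of-year of January 1, 2301: 1.
2293 has 365 days, so 365 − 307 = 58 days remain in 2293.
Full years 2294–2300: 6 common + 1 leap = 6×365 + 1×366 = 2556 days.
Total: 58 + 2556 + 1 = 2615 days.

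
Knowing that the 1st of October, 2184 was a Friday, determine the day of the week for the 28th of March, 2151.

Sunday

Count forward from the earlier date (March 28, 2151) to the later (October 1, 2184):
Day-of-year of March 28, 2151: 87.
Day-of-year of October 1, 2184: 275.
2151 has 365 days, so 365 − 87 = 278 days remain in 2151.
Full years 2152–2183: 24 common + 8 leap = 24×365 + 8×366 = 11688 days.
Total: 278 + 11688 + 275 = 12241 days.
12241 mod 7 = 5, so 5 days before Friday is Sunday.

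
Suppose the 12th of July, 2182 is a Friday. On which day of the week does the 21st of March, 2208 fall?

Monday

Day-of-year of July 12, 2182: 193.
Day-of-year of March 21, 2208: 81.
2182 has 365 days, so 365 − 193 = 172 days remain in 2182.
Full years 2183–2207: 20 common + 5 leap = 20×365 + 5×366 = 9130 days.
Total: 172 + 9130 + 81 = 9383 days.
9383 mod 7 = 3, so 3 days after Friday is Monday.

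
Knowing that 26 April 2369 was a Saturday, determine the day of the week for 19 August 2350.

Saturday

Count forward from the earlier date (August 19, 2350) to the later (April 26, 2369):
Day-of-year of August 19, 2350: 231.
Day-of-year of April 26, 2369: 116.
2350 has 365 days, so 365 − 231 = 134 days remain in 2350.
Full years 2351–2368: 13 common + 5 leap = 13×365 + 5×366 = 6575 days.
Total: 134 + 6575 + 116 = 6825 days.
6825 is a multiple of 7, so 19 August 2350 falls on the same weekday: Saturday.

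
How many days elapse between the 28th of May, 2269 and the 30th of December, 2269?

216

May 2269: 31 − 28 = 3 days remain.
Then June (30), July (31), August (31), September (30), October (31), November (30): 30 + 31 + 31 + 30 + 31 + 30 = 183 days.
December 1–30, 2269: 30 days.
Total: 3 + 183 + 30 = 216 days.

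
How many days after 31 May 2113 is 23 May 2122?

3279

Day-of-year of May 31, 2113: 151.
Day-of-year of May 23, 2122: 143.
2113 has 365 days, so 365 − 151 = 214 days remain in 2113.
Full years 2114–2121: 6 common + 2 leap = 6×365 + 2×366 = 2922 days.
Total: 214 + 2922 + 143 = 3279 days.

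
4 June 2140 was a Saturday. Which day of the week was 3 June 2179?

Thursday

From June 4, 2140 to June 4, 2178: 38 years, of which 9 contain a Feb 29 — 29×365 + 9×366 = 13879 days.
June 2178: 30 − 4 = 26 days remain.
Then 11 full months totalling 335 days.
June 1–3, 2179: 3 days.
Residual: 364 days.
Total: 14243 days.
14243 mod 7 = 5, so 5 days after Saturday is Thursday.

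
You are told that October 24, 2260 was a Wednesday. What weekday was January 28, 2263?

October 24, 2260 → October 24, 2261: 365 days.
October 24, 2261 → October 24, 2262: 365 days.
October 2262: 31 − 24 = 7 days remain.
Then November (30), December (31): 30 + 31 = 61 days.
January 1–28, 2263: 28 days.
Residual: 96 days.
Total: 826 days.
826 is a multiple of 7, so January 28, 2263 falls on the same weekday: Wednesday.

Wednesday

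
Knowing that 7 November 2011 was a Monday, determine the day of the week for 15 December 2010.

Count forward from the earlier date (December 15, 2010) to the later (November 7, 2011):
Day-of-year of December 15, 2010: 349.
Day-of-year of November 7, 2011: 311.
2010 has 365 days, so 365 − 349 = 16 days remain in 2010.
Total: 16 + 311 = 327 days.
327 mod 7 = 5, so 5 days before Monday is Wednesday.

Wednesday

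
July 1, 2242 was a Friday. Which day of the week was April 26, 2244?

Friday

July 1, 2242 → July 1, 2243: 365 days.
July 2243: 31 − 1 = 30 days remain.
Then August (31), September (30), October (31), November (30), December (31), January (31), February 2244 (29), March (31): 31 + 30 + 31 + 30 + 31 + 31 + 29 + 31 = 244 days.
April 1–26, 2244: 26 days.
Residual: 300 days.
Total: 665 days.
665 is a multiple of 7, so April 26, 2244 falls on the same weekday: Friday.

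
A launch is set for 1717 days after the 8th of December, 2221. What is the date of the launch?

the 21st of August, 2226

Count 1717 days after December 8, 2221:
Day-of-year of December 8, 2221: 342.
Day-of-year of August 21, 2226: 233.
2221 has 365 days, so 365 − 342 = 23 days remain in 2221.
Full years: 2222: 365; 2223: 365; 2224: 366; 2225: 365. Sum = 1461.
Total: 23 + 1461 + 233 = 1717 days.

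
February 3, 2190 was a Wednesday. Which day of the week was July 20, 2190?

Tuesday

February 2190: 28 − 3 = 25 days remain (2190 is not a leap year, so February has 28 days).
Then March (31), April (30), May (31), June (30): 31 + 30 + 31 + 30 = 122 days.
July 1–20, 2190: 20 days.
Total: 25 + 122 + 20 = 167 days.
167 mod 7 = 6, so 6 days after Wednesday is Tuesday.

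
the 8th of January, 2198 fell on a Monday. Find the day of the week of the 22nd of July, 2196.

Count forward from the earlier date (July 22, 2196) to the later (January 8, 2198):
July 22, 2196 → July 22, 2197: 365 days.
July 2197: 31 − 22 = 9 days remain.
Then August (31), September (30), October (31), November (30), December (31): 31 + 30 + 31 + 30 + 31 = 153 days.
January 1–8, 2198: 8 days.
Residual: 170 days.
Total: 535 days.
535 mod 7 = 3, so 3 days before Monday is Friday.

Friday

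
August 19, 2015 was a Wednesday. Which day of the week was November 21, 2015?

August 2015: 31 − 19 = 12 days remain.
Then September (30), October (31): 30 + 31 = 61 days.
November 1–21, 2015: 21 days.
Total: 12 + 61 + 21 = 94 days.
94 mod 7 = 3, so 3 days after Wednesday is Saturday.

Saturday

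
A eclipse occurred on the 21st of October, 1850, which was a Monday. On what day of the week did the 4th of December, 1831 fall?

Count forward from the earlier date (December 4, 1831) to the later (October 21, 1850):
From December 4, 1831 to December 4, 1849: 18 years, of which 5 contain a Feb 29 — 13×365 + 5×366 = 6575 days.
December 1849: 31 − 4 = 27 days remain.
Then 9 full months totalling 273 days.
October 1–21, 1850: 21 days.
Residual: 321 days.
Total: 6896 days.
6896 mod 7 = 1, so 1 day before Monday is Sunday.

Sunday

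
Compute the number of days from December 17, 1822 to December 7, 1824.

721

December 17, 1822 → December 17, 1823: 365 days.
December 1823: 31 − 17 = 14 days remain.
Then 11 full months totalling 335 days.
December 1–7, 1824: 7 days.
Residual: 356 days.
Total: 721 days.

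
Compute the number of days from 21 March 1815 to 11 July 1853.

From March 21, 1815 to March 21, 1853: 38 years, of which 10 contain a Feb 29 — 28×365 + 10×366 = 13880 days.
March 1853: 31 − 21 = 10 days remain.
Then April (30), May (31), June (30): 30 + 31 + 30 = 91 days.
July 1–11, 1853: 11 days.
Residual: 112 days.
Total: 13992 days.

13992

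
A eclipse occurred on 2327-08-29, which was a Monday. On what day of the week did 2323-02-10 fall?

Saturday

Count forward from the earlier date (February 10, 2323) to the later (August 29, 2327):
Day-of-year of February 10, 2323: 41.
Day-of-year of August 29, 2327: 241.
2323 has 365 days, so 365 − 41 = 324 days remain in 2323.
Full years: 2324: 366; 2325: 365; 2326: 365. Sum = 1096.
Total: 324 + 1096 + 241 = 1661 days.
1661 mod 7 = 2, so 2 days before Monday is Saturday.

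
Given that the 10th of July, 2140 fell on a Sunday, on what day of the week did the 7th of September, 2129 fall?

Wednesday

Count forward from the earlier date (September 7, 2129) to the later (July 10, 2140):
From September 7, 2129 to September 7, 2139: 10 years, of which 2 contain a Feb 29 — 8×365 + 2×366 = 3652 days.
September 2139: 30 − 7 = 23 days remain.
Then 9 full months totalling 274 days.
July 1–10, 2140: 10 days.
Residual: 307 days.
Total: 3959 days.
3959 mod 7 = 4, so 4 days before Sunday is Wednesday.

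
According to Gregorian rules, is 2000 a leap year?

2000 is a leap year (divisible by 400).

Yes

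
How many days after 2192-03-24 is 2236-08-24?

16223

From March 24, 2192 to March 24, 2236: 44 years, of which 10 contain a Feb 29 — 34×365 + 10×366 = 16070 days.
(2200 is not a leap year (divisible by 100 but not 400).)
March 2236: 31 − 24 = 7 days remain.
Then April (30), May (31), June (30), July (31): 30 + 31 + 30 + 31 = 122 days.
August 1–24, 2236: 24 days.
Residual: 153 days.
Total: 16223 days.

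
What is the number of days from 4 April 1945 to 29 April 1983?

From April 4, 1945 to April 4, 1983: 38 years, of which 9 contain a Feb 29 — 29×365 + 9×366 = 13879 days.
Within April 1983: 29 − 4 = 25 days.
Total: 13904 days.

13904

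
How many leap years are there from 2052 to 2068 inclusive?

Years divisible by 4 in [2052, 2068]: 2052, 2056, 2060, 2064, 2068.
No century exceptions apply. Count: 5.

5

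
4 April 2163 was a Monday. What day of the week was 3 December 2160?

Wednesday

Count forward from the earlier date (December 3, 2160) to the later (April 4, 2163):
Day-of-year of December 3, 2160: 338.
Day-of-year of April 4, 2163: 94.
2160 has 366 days, so 366 − 338 = 28 days remain in 2160.
Full years: 2161: 365; 2162: 365. Sum = 730.
Total: 28 + 730 + 94 = 852 days.
852 mod 7 = 5, so 5 days before Monday is Wednesday.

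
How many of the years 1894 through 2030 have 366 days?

Years divisible by 4: 1896, 1900, …, 2028 — 34 in all.
Of these, 1900 is divisible by 100 but not 400, so not leap.
2000 is divisible by 400, so still leap.
Leap years: 34 − 1 = 33.

33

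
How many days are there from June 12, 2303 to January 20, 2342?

Day-of-year of June 12, 2303: 163.
Day-of-year of January 20, 2342: 20.
2303 has 365 days, so 365 − 163 = 202 days remain in 2303.
Full years 2304–2341: 28 common + 10 leap = 28×365 + 10×366 = 13880 days.
Total: 202 + 13880 + 20 = 14102 days.

14102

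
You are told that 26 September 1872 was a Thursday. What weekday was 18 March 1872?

Monday

Count forward from the earlier date (March 18, 1872) to the later (September 26, 1872):
March 1872: 31 − 18 = 13 days remain.
Then April (30), May (31), June (30), July (31), August (31): 30 + 31 + 30 + 31 + 31 = 153 days.
September 1–26, 1872: 26 days.
Total: 13 + 153 + 26 = 192 days.
192 mod 7 = 3, so 3 days before Thursday is Monday.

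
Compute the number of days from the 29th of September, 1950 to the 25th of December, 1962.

4470

From September 29, 1950 to September 29, 1962: 12 years, of which 3 contain a Feb 29 — 9×365 + 3×366 = 4383 days.
September 1962: 30 − 29 = 1 day remains.
Then October (31), November (30): 31 + 30 = 61 days.
December 1–25, 1962: 25 days.
Residual: 87 days.
Total: 4470 days.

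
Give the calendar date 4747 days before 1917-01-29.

1904-01-31

Count 4747 days before January 29, 1917:
Day-of-year of January 31, 1904: 31.
Day-of-year of January 29, 1917: 29.
1904 has 366 days, so 366 − 31 = 335 days remain in 1904.
Full years 1905–1916: 9 common + 3 leap = 9×365 + 3×366 = 4383 days.
Total: 335 + 4383 + 29 = 4747 days.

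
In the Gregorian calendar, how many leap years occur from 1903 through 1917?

Years divisible by 4 in [1903, 1917]: 1904, 1908, 1912, 1916.
No century exceptions apply. Count: 4.

4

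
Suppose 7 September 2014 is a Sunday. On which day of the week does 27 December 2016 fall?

Tuesday

September 7, 2014 → September 7, 2015: 365 days.
September 7, 2015 → September 7, 2016: 366 days (2016 is a leap year).
September 2016: 30 − 7 = 23 days remain.
Then October (31), November (30): 31 + 30 = 61 days.
December 1–27, 2016: 27 days.
Residual: 111 days.
Total: 842 days.
842 mod 7 = 2, so 2 days after Sunday is Tuesday.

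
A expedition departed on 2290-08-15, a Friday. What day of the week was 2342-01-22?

Thursday

Day-of-year of August 15, 2290: 227.
Day-of-year of January 22, 2342: 22.
2290 has 365 days, so 365 − 227 = 138 days remain in 2290.
Full years 2291–2341: 39 common + 12 leap = 39×365 + 12×366 = 18627 days.
Total: 138 + 18627 + 22 = 18787 days.
18787 mod 7 = 6, so 6 days after Friday is Thursday.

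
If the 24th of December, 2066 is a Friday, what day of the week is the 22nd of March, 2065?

Count forward from the earlier date (March 22, 2065) to the later (December 24, 2066):
Day-of-year of March 22, 2065: 81.
Day-of-year of December 24, 2066: 358.
2065 has 365 days, so 365 − 81 = 284 days remain in 2065.
Total: 284 + 358 = 642 days.
642 mod 7 = 5, so 5 days before Friday is Sunday.

Sunday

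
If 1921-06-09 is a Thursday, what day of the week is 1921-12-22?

June 1921: 30 − 9 = 21 days remain.
Then July (31), August (31), September (30), October (31), November (30): 31 + 31 + 30 + 31 + 30 = 153 days.
December 1–22, 1921: 22 days.
Total: 21 + 153 + 22 = 196 days.
196 is a multiple of 7, so 1921-12-22 falls on the same weekday: Thursday.

Thursday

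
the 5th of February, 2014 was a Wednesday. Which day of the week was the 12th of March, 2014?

February 2014: 28 − 5 = 23 days remain (2014 is not a leap year, so February has 28 days).
March 1–12, 2014: 12 days.
Total: 23 + 12 = 35 days.
35 is a multiple of 7, so the 12th of March, 2014 falls on the same weekday: Wednesday.

Wednesday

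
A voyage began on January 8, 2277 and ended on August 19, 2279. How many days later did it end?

Day-of-year of January 8, 2277: 8.
Day-of-year of August 19, 2279: 231.
2277 has 365 days, so 365 − 8 = 357 days remain in 2277.
Full years: 2278: 365. Sum = 365.
Total: 357 + 365 + 231 = 953 days.

953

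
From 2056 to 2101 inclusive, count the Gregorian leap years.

Years divisible by 4 in [2056, 2101]: 2056, 2060, 2064, 2068, 2072, 2076, 2080, 2084, 2088, 2092, 2096, 2100.
Of these, 2100 is divisible by 100 but not 400, so not leap.
Leap years: 12 − 1 = 11.

11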